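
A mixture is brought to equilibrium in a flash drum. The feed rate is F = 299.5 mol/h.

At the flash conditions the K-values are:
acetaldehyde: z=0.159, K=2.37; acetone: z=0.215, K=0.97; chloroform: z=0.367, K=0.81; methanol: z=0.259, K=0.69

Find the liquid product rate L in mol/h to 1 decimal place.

Rachford–Rice: g(β) = Σ zᵢ(Kᵢ−1)/(1+β(Kᵢ−1)) = 0.
Check two-phase: ΣzᵢKᵢ = 1.061 > 1 and Σzᵢ/Kᵢ = 1.117 > 1, so g(0) = 0.061 > 0 and g(1) = -0.117 < 0.
Iterate (Newton) starting at β = 0.66:
  β = 0.660: g = -0.0729, g' = -0.139 → β = 0.136
  β = 0.136: g = 0.0216, g' = -0.253 → β = 0.222
  β = 0.222: g = 0.0015, g' = -0.219 → β = 0.229
Converged at β = 0.229.
Then V = β·F = 0.2289·299.5 = 68.6 mol/h and L = F − V = 230.9 mol/h.

L = 230.9 mol/h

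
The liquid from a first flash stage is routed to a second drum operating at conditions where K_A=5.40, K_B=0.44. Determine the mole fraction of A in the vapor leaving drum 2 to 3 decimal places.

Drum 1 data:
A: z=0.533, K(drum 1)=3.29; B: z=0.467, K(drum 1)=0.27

y_A (drum 2) = 0.610

Drum 1:
Let ψ₁ = V/F and solve Σ zᵢ(Kᵢ−1)/(1+ψ₁(Kᵢ−1)) = 0.
g(0) = ΣzᵢKᵢ − 1 = 0.880 and g(1) = 1 − Σzᵢ/Kᵢ = -0.892, so a root lies in (0, 1).
Binary case is linear: z₁(K₁−1)(1+ψ₁(K₂−1)) + z₂(K₂−1)(1+ψ₁(K₁−1)) = 0
⇒ ψ₁ = [z₁(K₁−1)+z₂(K₂−1)] / [−(K₁−1)(K₂−1)] = 0.8797/1.6717 = 0.526
Drum-1 compositions:
  A: x = 0.242, y = 0.795
  B: x = 0.758, y = 0.205
Drum-2 feed = drum-1 liquid: z₂ = (0.2417, 0.7583).
Drum 2:
Rachford–Rice: g(ψ₂) = Σ zᵢ(Kᵢ−1)/(1+ψ₂(Kᵢ−1)) = 0.
Feasibility: ΣzᵢKᵢ = 1.639, Σzᵢ/Kᵢ = 1.768 — both > 1, two phases present.
Binary case is linear: z₁(K₁−1)(1+ψ₂(K₂−1)) + z₂(K₂−1)(1+ψ₂(K₁−1)) = 0
⇒ ψ₂ = [z₁(K₁−1)+z₂(K₂−1)] / [−(K₁−1)(K₂−1)] = 0.6389/2.4640 = 0.259
  A: x = 0.113, y = 0.610
  B: x = 0.887, y = 0.390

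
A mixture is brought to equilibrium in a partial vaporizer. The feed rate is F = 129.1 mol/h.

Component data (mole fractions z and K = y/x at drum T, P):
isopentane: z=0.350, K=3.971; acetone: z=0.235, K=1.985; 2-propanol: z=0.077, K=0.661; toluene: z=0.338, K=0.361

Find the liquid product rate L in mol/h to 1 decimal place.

Let β = V/F and solve Σ zᵢ(Kᵢ−1)/(1+β(Kᵢ−1)) = 0.
Check two-phase: ΣzᵢKᵢ = 2.029 > 1 and Σzᵢ/Kᵢ = 1.259 > 1, so g(0) = 1.029 > 0 and g(1) = -0.259 < 0.
Iterate (Newton) starting at β = 0.64:
  β = 0.640: g = 0.1016, g' = -0.862 → β = 0.758
  β = 0.758: g = -0.0016, g' = -0.902 → β = 0.756
Converged at β = 0.756.
Then V = β·F = 0.7561·129.1 = 97.6 mol/h and L = F − V = 31.5 mol/h.

L = 31.5 mol/h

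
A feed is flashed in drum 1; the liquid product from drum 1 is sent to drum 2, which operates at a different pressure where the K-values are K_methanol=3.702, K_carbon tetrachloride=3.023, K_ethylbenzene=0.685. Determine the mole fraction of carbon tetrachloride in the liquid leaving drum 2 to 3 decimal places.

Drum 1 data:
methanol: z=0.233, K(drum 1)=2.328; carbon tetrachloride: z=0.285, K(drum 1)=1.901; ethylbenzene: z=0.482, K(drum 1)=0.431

Drum 1:
Material balance + equilibrium reduce to Σ zᵢ(Kᵢ−1)/(1+ψ₁(Kᵢ−1)) = 0.
Check two-phase: ΣzᵢKᵢ = 1.292 > 1 and Σzᵢ/Kᵢ = 1.368 > 1, so g(0) = 0.292 > 0 and g(1) = -0.368 < 0.
Newton–Raphson from ψ₁ = 0.44:
  ψ₁ = 0.440: g = 0.0133, g' = -0.560 → ψ₁ = 0.464
Converged at ψ₁ = 0.464.
Drum-1 compositions:
  methanol: x = 0.144, y = 0.336
  carbon tetrachloride: x = 0.201, y = 0.382
  ethylbenzene: x = 0.655, y = 0.282
Drum-2 feed = drum-1 liquid: z₂ = (0.1442, 0.2010, 0.6548).
Drum 2:
Material balance + equilibrium reduce to Σ zᵢ(Kᵢ−1)/(1+ψ₂(Kᵢ−1)) = 0.
g(0) = ΣzᵢKᵢ − 1 = 0.590 and g(1) = 1 − Σzᵢ/Kᵢ = -0.061, so a root lies in (0, 1).
Iterate (Newton) starting at ψ₂ = 0.5:
  ψ₂ = 0.500: g = 0.1230, g' = -0.485 → ψ₂ = 0.754
  ψ₂ = 0.754: g = 0.0189, g' = -0.355 → ψ₂ = 0.807
  ψ₂ = 0.807: g = 0.0004, g' = -0.340 → ψ₂ = 0.808
Converged at ψ₂ = 0.808.
  methanol: x = 0.045, y = 0.168
  carbon tetrachloride: x = 0.076, y = 0.231
  ethylbenzene: x = 0.878, y = 0.602

x_carbon tetrachloride (drum 2) = 0.076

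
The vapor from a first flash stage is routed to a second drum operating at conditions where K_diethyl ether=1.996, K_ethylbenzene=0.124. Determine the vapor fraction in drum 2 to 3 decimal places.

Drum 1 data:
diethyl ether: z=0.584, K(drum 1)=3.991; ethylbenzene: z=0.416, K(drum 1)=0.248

Drum 1:
Rachford–Rice: g(ψ₁) = Σ zᵢ(Kᵢ−1)/(1+ψ₁(Kᵢ−1)) = 0.
Check two-phase: ΣzᵢKᵢ = 2.434 > 1 and Σzᵢ/Kᵢ = 1.824 > 1, so g(0) = 1.434 > 0 and g(1) = -0.824 < 0.
Newton–Raphson from ψ₁ = 0.5:
  ψ₁ = 0.500: g = 0.1986, g' = -1.443 → ψ₁ = 0.638
Converged at ψ₁ = 0.638.
Drum-1 compositions:
  diethyl ether: x = 0.201, y = 0.802
  ethylbenzene: x = 0.799, y = 0.198
Drum-2 feed = drum-1 vapor: z₂ = (0.8018, 0.1982).
Drum 2:
Rachford–Rice: g(ψ₂) = Σ zᵢ(Kᵢ−1)/(1+ψ₂(Kᵢ−1)) = 0.
Feasibility: ΣzᵢKᵢ = 1.625, Σzᵢ/Kᵢ = 2.000 — both > 1, two phases present.
Newton iteration, ψ₂⁰ = 0.68:
  ψ₂ = 0.680: g = 0.0468, g' = -1.213 → ψ₂ = 0.719
  ψ₂ = 0.719: g = -0.0030, g' = -1.378 → ψ₂ = 0.716
Converged at ψ₂ = 0.716.
  diethyl ether: x = 0.468, y = 0.934
  ethylbenzene: x = 0.532, y = 0.066

V/F (drum 2) = 0.716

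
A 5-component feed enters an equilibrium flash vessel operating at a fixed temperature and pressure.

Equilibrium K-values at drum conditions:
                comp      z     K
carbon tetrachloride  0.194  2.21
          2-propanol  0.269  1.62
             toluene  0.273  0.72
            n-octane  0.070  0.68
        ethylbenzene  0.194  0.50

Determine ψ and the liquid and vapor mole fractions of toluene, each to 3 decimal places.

Rachford–Rice: g(ψ) = Σ zᵢ(Kᵢ−1)/(1+ψ(Kᵢ−1)) = 0.
g(0) = ΣzᵢKᵢ − 1 = 0.206 and g(1) = 1 − Σzᵢ/Kᵢ = -0.124, so a root lies in (0, 1).
Iterate (Newton) starting at ψ = 0.5:
  ψ = 0.500: g = 0.0287, g' = -0.296 → ψ = 0.597
  ψ = 0.597: g = 0.0003, g' = -0.291 → ψ = 0.598
Converged at ψ = 0.598.
Compositions from xᵢ = zᵢ/(1+ψ(Kᵢ−1)), yᵢ = Kᵢxᵢ:
  carbon tetrachloride: x = 0.113, y = 0.249
  2-propanol: x = 0.196, y = 0.318
  toluene: x = 0.328, y = 0.236
  n-octane: x = 0.087, y = 0.059
  ethylbenzene: x = 0.277, y = 0.138

ψ = 0.598, x_toluene = 0.328, y_toluene = 0.236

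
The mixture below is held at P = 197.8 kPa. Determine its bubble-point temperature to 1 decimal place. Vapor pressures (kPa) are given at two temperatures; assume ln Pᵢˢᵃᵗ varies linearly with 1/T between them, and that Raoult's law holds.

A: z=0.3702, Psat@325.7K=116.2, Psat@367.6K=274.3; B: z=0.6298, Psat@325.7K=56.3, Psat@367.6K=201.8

T = 361.4 K

Bubble-point temperature: ΣzᵢPᵢˢᵃᵗ(T) = P. Interpolate ln Pᵢˢᵃᵗ = aᵢ + bᵢ/T.
  T = 325.7 K: ΣzᵢPᵢˢᵃᵗ = 78.47 kPa
  T = 367.6 K: ΣzᵢPᵢˢᵃᵗ = 228.64 kPa
  T = 346.6 K: ΣzᵢPᵢˢᵃᵗ = 137.43 kPa
  T = 357.1 K: ΣzᵢPᵢˢᵃᵗ = 178.38 kPa
  T = 362.4 K: ΣzᵢPᵢˢᵃᵗ = 202.50 kPa
  T = 359.8 K: ΣzᵢPᵢˢᵃᵗ = 190.36 kPa
Interpolating between 359.8 K and 362.4 K gives T ≈ 361.4 K.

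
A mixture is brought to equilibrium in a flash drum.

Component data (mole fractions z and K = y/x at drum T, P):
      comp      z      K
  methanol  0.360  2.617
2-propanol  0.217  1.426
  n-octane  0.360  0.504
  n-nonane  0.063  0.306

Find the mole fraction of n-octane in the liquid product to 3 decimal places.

Material balance + equilibrium reduce to Σ zᵢ(Kᵢ−1)/(1+V/F(Kᵢ−1)) = 0.
g(0) = ΣzᵢKᵢ − 1 = 0.452 and g(1) = 1 − Σzᵢ/Kᵢ = -0.210, so a root lies in (0, 1).
Iterate (Newton) starting at V/F = 0.5:
  V/F = 0.500: g = 0.0937, g' = -0.542 → V/F = 0.673
  V/F = 0.673: g = 0.0007, g' = -0.546 → V/F = 0.674
Converged at V/F = 0.674.
Compositions from xᵢ = zᵢ/(1+V/F(Kᵢ−1)), yᵢ = Kᵢxᵢ:
  methanol: x = 0.172, y = 0.451
  2-propanol: x = 0.169, y = 0.240
  n-octane: x = 0.541, y = 0.273
  n-nonane: x = 0.118, y = 0.036

x_n-octane = 0.541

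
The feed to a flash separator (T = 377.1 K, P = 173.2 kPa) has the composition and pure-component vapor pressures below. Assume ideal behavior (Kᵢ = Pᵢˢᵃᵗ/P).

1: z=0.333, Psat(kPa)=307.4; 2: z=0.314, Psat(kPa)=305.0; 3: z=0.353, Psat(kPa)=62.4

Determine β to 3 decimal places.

β = 0.552

Raoult's law: Kᵢ = Pᵢˢᵃᵗ/P = Pᵢˢᵃᵗ/173.2.
  K_1 = 307.4/173.2 = 1.77483, K_2 = 305.0/173.2 = 1.76097, K_3 = 62.4/173.2 = 0.36028
Newton iteration, β⁰ = 0.63:
  β = 0.630: g = -0.0434, g' = -0.579 → β = 0.555
  β = 0.555: g = -0.0017, g' = -0.535 → β = 0.552
Converged at β = 0.552.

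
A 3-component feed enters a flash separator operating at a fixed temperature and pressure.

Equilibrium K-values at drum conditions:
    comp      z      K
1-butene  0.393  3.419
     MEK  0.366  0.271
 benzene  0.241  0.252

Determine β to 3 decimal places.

β = 0.283

Let β = V/F and solve Σ zᵢ(Kᵢ−1)/(1+β(Kᵢ−1)) = 0.
g(0) = ΣzᵢKᵢ − 1 = 0.504 and g(1) = 1 − Σzᵢ/Kᵢ = -1.422, so a root lies in (0, 1).
Newton–Raphson from β = 0.5:
  β = 0.500: g = -0.2776, g' = -1.297 → β = 0.286
  β = 0.286: g = -0.0045, g' = -1.332 → β = 0.283
Converged at β = 0.283.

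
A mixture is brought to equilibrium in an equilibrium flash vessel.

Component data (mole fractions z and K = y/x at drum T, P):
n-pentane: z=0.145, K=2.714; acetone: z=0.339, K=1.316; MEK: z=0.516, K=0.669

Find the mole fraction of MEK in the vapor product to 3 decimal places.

y_MEK = 0.430

Rachford–Rice: g(V/F) = Σ zᵢ(Kᵢ−1)/(1+V/F(Kᵢ−1)) = 0.
g(0) = ΣzᵢKᵢ − 1 = 0.185 and g(1) = 1 − Σzᵢ/Kᵢ = -0.082, so a root lies in (0, 1).
Newton iteration, V/F⁰ = 0.5:
  V/F = 0.500: g = 0.0217, g' = -0.230 → V/F = 0.594
  V/F = 0.594: g = 0.0007, g' = -0.216 → V/F = 0.597
Converged at V/F = 0.597.
Compositions from xᵢ = zᵢ/(1+V/F(Kᵢ−1)), yᵢ = Kᵢxᵢ:
  n-pentane: x = 0.072, y = 0.194
  acetone: x = 0.285, y = 0.375
  MEK: x = 0.643, y = 0.430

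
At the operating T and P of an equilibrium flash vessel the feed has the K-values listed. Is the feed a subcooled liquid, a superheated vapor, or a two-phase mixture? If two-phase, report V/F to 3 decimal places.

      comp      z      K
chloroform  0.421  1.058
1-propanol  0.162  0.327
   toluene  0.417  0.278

ΣzᵢKᵢ = 0.614; Σzᵢ/Kᵢ = 2.393.
Since ΣzᵢKᵢ < 1 the mixture is below its bubble point — single liquid phase.

subcooled liquid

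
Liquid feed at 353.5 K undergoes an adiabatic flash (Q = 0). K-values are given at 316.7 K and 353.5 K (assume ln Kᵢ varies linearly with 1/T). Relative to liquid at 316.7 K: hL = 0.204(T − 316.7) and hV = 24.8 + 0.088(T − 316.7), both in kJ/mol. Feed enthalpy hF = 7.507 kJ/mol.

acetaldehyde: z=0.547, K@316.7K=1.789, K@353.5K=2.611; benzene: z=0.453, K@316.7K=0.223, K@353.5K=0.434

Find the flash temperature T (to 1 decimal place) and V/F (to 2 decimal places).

T = 323.8 K, V/F = 0.25

Adiabatic flash: solve Rachford–Rice at each trial T, then check hF = ψ·hV(T) + (1−ψ)·hL(T).
  T = 316.7 K: K = (1.789, 0.223), RR gives ψ = 0.130, H_out = 3.220 kJ/mol
  T = 353.5 K: K = (2.611, 0.434), RR gives ψ = 0.685, H_out = 21.576 kJ/mol
  T = 335.1 K: K = (2.184, 0.317), RR gives ψ = 0.418, H_out = 13.228 kJ/mol
  T = 325.9 K: K = (1.982, 0.267), RR gives ψ = 0.285, H_out = 8.644 kJ/mol
  T = 321.3 K: K = (1.884, 0.244), RR gives ψ = 0.212, H_out = 6.077 kJ/mol
  T = 323.6 K: K = (1.933, 0.256), RR gives ψ = 0.249, H_out = 7.391 kJ/mol
Linear interpolation between T = 323.6 (H_out = 7.391) and T = 325.9 (H_out = 8.644) on hF = 7.507 gives T ≈ 323.8 K, at which ψ = 0.25.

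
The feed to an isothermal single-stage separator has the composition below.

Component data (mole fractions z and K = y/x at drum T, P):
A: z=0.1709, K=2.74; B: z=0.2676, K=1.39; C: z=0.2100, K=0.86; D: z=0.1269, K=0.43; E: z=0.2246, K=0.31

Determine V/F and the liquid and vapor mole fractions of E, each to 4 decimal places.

Rachford–Rice: g(V/F) = Σ zᵢ(Kᵢ−1)/(1+V/F(Kᵢ−1)) = 0.
Check two-phase: ΣzᵢKᵢ = 1.1450 > 1 and Σzᵢ/Kᵢ = 1.5187 > 1, so g(0) = 0.1450 > 0 and g(1) = -0.5187 < 0.
Iterate (Newton) starting at V/F = 0.5:
  V/F = 0.5000: g = -0.12303, g' = -0.5111 → V/F = 0.2593
  V/F = 0.2593: g = -0.00444, g' = -0.4991 → V/F = 0.2504
Converged at V/F = 0.2504.
Compositions from xᵢ = zᵢ/(1+V/F(Kᵢ−1)), yᵢ = Kᵢxᵢ:
  A: x = 0.1190, y = 0.3261
  B: x = 0.2438, y = 0.3389
  C: x = 0.2176, y = 0.1872
  D: x = 0.1480, y = 0.0637
  E: x = 0.2715, y = 0.0842

V/F = 0.2504, x_E = 0.2715, y_E = 0.0842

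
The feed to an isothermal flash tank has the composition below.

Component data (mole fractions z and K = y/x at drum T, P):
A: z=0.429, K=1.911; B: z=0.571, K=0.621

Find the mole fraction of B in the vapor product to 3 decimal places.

y_B = 0.439

Rachford–Rice: g(β) = Σ zᵢ(Kᵢ−1)/(1+β(Kᵢ−1)) = 0.
g(0) = ΣzᵢKᵢ − 1 = 0.174 and g(1) = 1 − Σzᵢ/Kᵢ = -0.144, so a root lies in (0, 1).
Binary case is linear: z₁(K₁−1)(1+β(K₂−1)) + z₂(K₂−1)(1+β(K₁−1)) = 0
⇒ β = [z₁(K₁−1)+z₂(K₂−1)] / [−(K₁−1)(K₂−1)] = 0.1744/0.3453 = 0.505
Compositions from xᵢ = zᵢ/(1+β(Kᵢ−1)), yᵢ = Kᵢxᵢ:
  A: x = 0.294, y = 0.561
  B: x = 0.706, y = 0.439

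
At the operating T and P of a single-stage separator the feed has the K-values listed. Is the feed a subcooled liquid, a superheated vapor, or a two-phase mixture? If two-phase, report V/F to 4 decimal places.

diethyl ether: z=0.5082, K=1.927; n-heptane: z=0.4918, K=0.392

ΣzᵢKᵢ = 1.1721; Σzᵢ/Kᵢ = 1.5183.
Both exceed 1, so a two-phase solution exists.
Rachford–Rice: g(ψ) = Σ zᵢ(Kᵢ−1)/(1+ψ(Kᵢ−1)) = 0.
Binary case is linear: z₁(K₁−1)(1+ψ(K₂−1)) + z₂(K₂−1)(1+ψ(K₁−1)) = 0
⇒ ψ = [z₁(K₁−1)+z₂(K₂−1)] / [−(K₁−1)(K₂−1)] = 0.17209/0.56362 = 0.3053

two-phase, V/F = 0.3053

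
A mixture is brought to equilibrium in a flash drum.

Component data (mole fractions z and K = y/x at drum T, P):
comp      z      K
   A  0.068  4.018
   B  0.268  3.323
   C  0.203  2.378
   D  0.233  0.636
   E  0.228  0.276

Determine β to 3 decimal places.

β = 0.697

Newton iteration, β⁰ = 0.31:
  β = 0.310: g = 0.3555, g' = -1.081 → β = 0.639
  β = 0.639: g = 0.0519, g' = -0.882 → β = 0.698
  β = 0.698: g = -0.0010, g' = -0.918 → β = 0.697
Converged at β = 0.697.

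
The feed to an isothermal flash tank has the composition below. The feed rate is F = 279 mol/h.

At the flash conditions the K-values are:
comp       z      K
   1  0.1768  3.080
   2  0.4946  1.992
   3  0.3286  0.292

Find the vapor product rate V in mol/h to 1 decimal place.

V = 188.7 mol/h

Rachford–Rice: g(V/F) = Σ zᵢ(Kᵢ−1)/(1+V/F(Kᵢ−1)) = 0.
g(0) = ΣzᵢKᵢ − 1 = 0.6257 and g(1) = 1 − Σzᵢ/Kᵢ = -0.4310, so a root lies in (0, 1).
Iterate (Newton) starting at V/F = 0.5:
  V/F = 0.5000: g = 0.14810, g' = -0.7960 → V/F = 0.6861
  V/F = 0.6861: g = -0.00891, g' = -0.9250 → V/F = 0.6764
Converged at V/F = 0.6764.
Then V = V/F·F = 0.6764·279 = 188.7 mol/h and L = F − V = 90.3 mol/h.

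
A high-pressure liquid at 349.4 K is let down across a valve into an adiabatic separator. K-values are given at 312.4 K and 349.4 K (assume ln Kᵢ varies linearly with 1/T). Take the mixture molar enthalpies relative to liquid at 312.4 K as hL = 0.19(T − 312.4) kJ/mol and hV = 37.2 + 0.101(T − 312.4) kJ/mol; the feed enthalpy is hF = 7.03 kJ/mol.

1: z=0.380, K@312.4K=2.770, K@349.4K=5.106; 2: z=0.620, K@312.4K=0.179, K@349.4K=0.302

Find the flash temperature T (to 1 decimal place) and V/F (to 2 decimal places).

T = 317.3 K, V/F = 0.17

Adiabatic flash: solve Rachford–Rice at each trial T, then check hF = ψ·hV(T) + (1−ψ)·hL(T).
  T = 312.4 K: K = (2.770, 0.179), RR gives ψ = 0.113, H_out = 4.188 kJ/mol
  T = 349.4 K: K = (5.106, 0.302), RR gives ψ = 0.393, H_out = 20.369 kJ/mol
  T = 330.9 K: K = (3.826, 0.236), RR gives ψ = 0.278, H_out = 13.396 kJ/mol
  T = 321.6 K: K = (3.268, 0.206), RR gives ψ = 0.205, H_out = 9.216 kJ/mol
  T = 317.0 K: K = (3.012, 0.192), RR gives ψ = 0.162, H_out = 6.847 kJ/mol
  T = 319.3 K: K = (3.138, 0.199), RR gives ψ = 0.185, H_out = 8.063 kJ/mol
Linear interpolation between T = 317.0 (H_out = 6.847) and T = 319.3 (H_out = 8.063) on hF = 7.03 gives T ≈ 317.3 K, at which ψ = 0.17.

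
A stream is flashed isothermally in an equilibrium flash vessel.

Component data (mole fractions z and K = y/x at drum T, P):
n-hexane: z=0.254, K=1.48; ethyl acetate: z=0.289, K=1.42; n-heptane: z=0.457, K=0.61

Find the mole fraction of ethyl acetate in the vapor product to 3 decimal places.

Material balance + equilibrium reduce to Σ zᵢ(Kᵢ−1)/(1+β(Kᵢ−1)) = 0.
Check two-phase: ΣzᵢKᵢ = 1.065 > 1 and Σzᵢ/Kᵢ = 1.124 > 1, so g(0) = 0.065 > 0 and g(1) = -0.124 < 0.
Newton–Raphson from β = 0.5:
  β = 0.500: g = -0.0228, g' = -0.180 → β = 0.374
  β = 0.374: g = -0.0003, g' = -0.175 → β = 0.372
Converged at β = 0.372.
Compositions from xᵢ = zᵢ/(1+β(Kᵢ−1)), yᵢ = Kᵢxᵢ:
  n-hexane: x = 0.216, y = 0.319
  ethyl acetate: x = 0.250, y = 0.355
  n-heptane: x = 0.534, y = 0.326

y_ethyl acetate = 0.355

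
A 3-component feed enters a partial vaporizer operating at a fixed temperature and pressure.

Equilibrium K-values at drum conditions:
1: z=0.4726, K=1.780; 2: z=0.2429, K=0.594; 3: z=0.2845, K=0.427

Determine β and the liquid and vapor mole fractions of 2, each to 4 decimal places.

β = 0.2723, x_2 = 0.2731, y_2 = 0.1622

Material balance + equilibrium reduce to Σ zᵢ(Kᵢ−1)/(1+β(Kᵢ−1)) = 0.
Feasibility: ΣzᵢKᵢ = 1.1070, Σzᵢ/Kᵢ = 1.3407 — both > 1, two phases present.
Newton–Raphson from β = 0.47:
  β = 0.4700: g = -0.07523, g' = -0.3901 → β = 0.2771
  β = 0.2771: g = -0.00180, g' = -0.3772 → β = 0.2723
Converged at β = 0.2723.
Compositions from xᵢ = zᵢ/(1+β(Kᵢ−1)), yᵢ = Kᵢxᵢ:
  1: x = 0.3898, y = 0.6938
  2: x = 0.2731, y = 0.1622
  3: x = 0.3371, y = 0.1439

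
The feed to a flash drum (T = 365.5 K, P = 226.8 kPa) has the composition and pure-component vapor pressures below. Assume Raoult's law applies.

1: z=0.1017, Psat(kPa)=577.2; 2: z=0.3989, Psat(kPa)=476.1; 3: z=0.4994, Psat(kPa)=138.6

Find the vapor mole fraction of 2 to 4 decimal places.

Raoult's law: Kᵢ = Pᵢˢᵃᵗ/P = Pᵢˢᵃᵗ/226.8.
  K_1 = 577.2/226.8 = 2.544974, K_2 = 476.1/226.8 = 2.099206, K_3 = 138.6/226.8 = 0.611111
Material balance + equilibrium reduce to Σ zᵢ(Kᵢ−1)/(1+V/F(Kᵢ−1)) = 0.
Feasibility: ΣzᵢKᵢ = 1.4014, Σzᵢ/Kᵢ = 1.0472 — both > 1, two phases present.
Iterate (Newton) starting at V/F = 0.5:
  V/F = 0.5000: g = 0.13051, g' = -0.3944 → V/F = 0.8309
  V/F = 0.8309: g = 0.01103, g' = -0.3430 → V/F = 0.8631
Converged at V/F = 0.8631.
Compositions from xᵢ = zᵢ/(1+V/F(Kᵢ−1)), yᵢ = Kᵢxᵢ:
  1: x = 0.0436, y = 0.1109
  2: x = 0.2047, y = 0.4297
  3: x = 0.7517, y = 0.4594

y_2 = 0.4297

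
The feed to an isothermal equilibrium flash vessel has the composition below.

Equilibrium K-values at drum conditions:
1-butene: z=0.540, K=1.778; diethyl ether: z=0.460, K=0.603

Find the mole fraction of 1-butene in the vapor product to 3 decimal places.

Material balance + equilibrium reduce to Σ zᵢ(Kᵢ−1)/(1+ψ(Kᵢ−1)) = 0.
Check two-phase: ΣzᵢKᵢ = 1.238 > 1 and Σzᵢ/Kᵢ = 1.067 > 1, so g(0) = 0.238 > 0 and g(1) = -0.067 < 0.
Binary case is linear: z₁(K₁−1)(1+ψ(K₂−1)) + z₂(K₂−1)(1+ψ(K₁−1)) = 0
⇒ ψ = [z₁(K₁−1)+z₂(K₂−1)] / [−(K₁−1)(K₂−1)] = 0.2375/0.3089 = 0.769
Compositions from xᵢ = zᵢ/(1+ψ(Kᵢ−1)), yᵢ = Kᵢxᵢ:
  1-butene: x = 0.338, y = 0.601
  diethyl ether: x = 0.662, y = 0.399

y_1-butene = 0.601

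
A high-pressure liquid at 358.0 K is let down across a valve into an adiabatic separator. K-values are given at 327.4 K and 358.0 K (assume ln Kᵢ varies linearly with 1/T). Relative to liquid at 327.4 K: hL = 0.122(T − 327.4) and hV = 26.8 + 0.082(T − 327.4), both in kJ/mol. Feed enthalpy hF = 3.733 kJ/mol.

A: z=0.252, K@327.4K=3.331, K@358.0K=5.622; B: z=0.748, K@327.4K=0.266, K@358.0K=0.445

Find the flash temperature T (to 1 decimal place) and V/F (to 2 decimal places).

Adiabatic flash: solve Rachford–Rice at each trial T, then check hF = ψ·hV(T) + (1−ψ)·hL(T).
  T = 327.4 K: K = (3.331, 0.266), RR gives ψ = 0.022, H_out = 0.601 kJ/mol
  T = 358.0 K: K = (5.622, 0.445), RR gives ψ = 0.292, H_out = 11.207 kJ/mol
  T = 342.7 K: K = (4.378, 0.348), RR gives ψ = 0.165, H_out = 6.190 kJ/mol
  T = 335.0 K: K = (3.827, 0.305), RR gives ψ = 0.098, H_out = 3.524 kJ/mol
  T = 338.9 K: K = (4.100, 0.326), RR gives ψ = 0.133, H_out = 4.900 kJ/mol
  T = 336.9 K: K = (3.959, 0.315), RR gives ψ = 0.115, H_out = 4.202 kJ/mol
Linear interpolation between T = 335.0 (H_out = 3.524) and T = 336.9 (H_out = 4.202) on hF = 3.733 gives T ≈ 335.6 K, at which ψ = 0.10.

T = 335.6 K, V/F = 0.10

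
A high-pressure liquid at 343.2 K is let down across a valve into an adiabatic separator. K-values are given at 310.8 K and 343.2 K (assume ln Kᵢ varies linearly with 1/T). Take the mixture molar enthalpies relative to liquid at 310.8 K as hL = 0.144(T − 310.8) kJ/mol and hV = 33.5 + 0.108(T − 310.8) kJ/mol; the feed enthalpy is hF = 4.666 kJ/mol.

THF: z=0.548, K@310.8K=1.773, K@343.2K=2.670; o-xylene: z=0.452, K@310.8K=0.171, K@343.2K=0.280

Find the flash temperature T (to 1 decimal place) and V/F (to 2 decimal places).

Adiabatic flash: solve Rachford–Rice at each trial T, then check hF = ψ·hV(T) + (1−ψ)·hL(T).
  T = 310.8 K: K = (1.773, 0.171), RR gives ψ = 0.076, H_out = 2.556 kJ/mol
  T = 343.2 K: K = (2.670, 0.280), RR gives ψ = 0.490, H_out = 20.524 kJ/mol
  T = 327.0 K: K = (2.198, 0.222), RR gives ψ = 0.327, H_out = 13.084 kJ/mol
  T = 318.9 K: K = (1.979, 0.195), RR gives ψ = 0.219, H_out = 8.455 kJ/mol
  T = 314.9 K: K = (1.876, 0.183), RR gives ψ = 0.155, H_out = 5.753 kJ/mol
  T = 312.9 K: K = (1.825, 0.177), RR gives ψ = 0.118, H_out = 4.256 kJ/mol
Linear interpolation between T = 312.9 (H_out = 4.256) and T = 314.9 (H_out = 5.753) on hF = 4.666 gives T ≈ 313.4 K, at which ψ = 0.13.

T = 313.4 K, V/F = 0.13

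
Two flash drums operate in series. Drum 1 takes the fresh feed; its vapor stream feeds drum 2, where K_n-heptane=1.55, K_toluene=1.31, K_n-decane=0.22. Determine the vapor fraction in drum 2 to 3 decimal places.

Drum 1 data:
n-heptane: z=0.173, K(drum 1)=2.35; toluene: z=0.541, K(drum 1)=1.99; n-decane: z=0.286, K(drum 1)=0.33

V/F (drum 2) = 0.466

Drum 1:
Newton iteration, ψ₁⁰ = 0.5:
  ψ₁ = 0.500: g = 0.2095, g' = -0.640 → ψ₁ = 0.827
  ψ₁ = 0.827: g = -0.0253, g' = -0.877 → ψ₁ = 0.799
  ψ₁ = 0.799: g = -0.0007, g' = -0.832 → ψ₁ = 0.798
Converged at ψ₁ = 0.798.
Drum-1 compositions:
  n-heptane: x = 0.083, y = 0.196
  toluene: x = 0.302, y = 0.601
  n-decane: x = 0.614, y = 0.203
Drum-2 feed = drum-1 vapor: z₂ = (0.1957, 0.6015, 0.2028).
Drum 2:
Let ψ₂ = V/F and solve Σ zᵢ(Kᵢ−1)/(1+ψ₂(Kᵢ−1)) = 0.
Check two-phase: ΣzᵢKᵢ = 1.136 > 1 and Σzᵢ/Kᵢ = 1.507 > 1, so g(0) = 0.136 > 0 and g(1) = -0.507 < 0.
Newton iteration, ψ₂⁰ = 0.5:
  ψ₂ = 0.500: g = -0.0134, g' = -0.411 → ψ₂ = 0.467
  ψ₂ = 0.467: g = -0.0004, g' = -0.387 → ψ₂ = 0.466
Converged at ψ₂ = 0.466.
  n-heptane: x = 0.156, y = 0.241
  toluene: x = 0.526, y = 0.688
  n-decane: x = 0.319, y = 0.070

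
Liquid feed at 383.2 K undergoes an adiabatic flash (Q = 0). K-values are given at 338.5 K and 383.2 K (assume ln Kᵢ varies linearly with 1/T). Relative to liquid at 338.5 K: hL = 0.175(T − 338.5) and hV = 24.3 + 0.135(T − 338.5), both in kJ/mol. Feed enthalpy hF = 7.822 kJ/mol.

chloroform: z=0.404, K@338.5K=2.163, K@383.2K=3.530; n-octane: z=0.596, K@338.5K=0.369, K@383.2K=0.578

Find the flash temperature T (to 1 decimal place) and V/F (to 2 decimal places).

Adiabatic flash: solve Rachford–Rice at each trial T, then check hF = ψ·hV(T) + (1−ψ)·hL(T).
  T = 338.5 K: K = (2.163, 0.369), RR gives ψ = 0.128, H_out = 3.105 kJ/mol
  T = 383.2 K: K = (3.530, 0.578), RR gives ψ = 0.722, H_out = 24.071 kJ/mol
  T = 360.9 K: K = (2.807, 0.469), RR gives ψ = 0.430, H_out = 13.991 kJ/mol
  T = 349.7 K: K = (2.474, 0.417), RR gives ψ = 0.289, H_out = 8.858 kJ/mol
  T = 344.1 K: K = (2.316, 0.393), RR gives ψ = 0.212, H_out = 6.096 kJ/mol
  T = 346.9 K: K = (2.394, 0.405), RR gives ψ = 0.252, H_out = 7.500 kJ/mol
  T = 348.3 K: K = (2.434, 0.411), RR gives ψ = 0.271, H_out = 8.184 kJ/mol
Linear interpolation between T = 346.9 (H_out = 7.500) and T = 348.3 (H_out = 8.184) on hF = 7.822 gives T ≈ 347.6 K, at which ψ = 0.26.

T = 347.6 K, V/F = 0.26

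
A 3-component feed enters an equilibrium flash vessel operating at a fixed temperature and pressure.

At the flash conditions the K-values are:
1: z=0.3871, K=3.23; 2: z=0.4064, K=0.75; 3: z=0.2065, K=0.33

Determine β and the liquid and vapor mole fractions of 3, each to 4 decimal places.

Rachford–Rice: g(β) = Σ zᵢ(Kᵢ−1)/(1+β(Kᵢ−1)) = 0.
g(0) = ΣzᵢKᵢ − 1 = 0.6233 and g(1) = 1 − Σzᵢ/Kᵢ = -0.2875, so a root lies in (0, 1).
Newton–Raphson from β = 0.43:
  β = 0.4300: g = 0.13249, g' = -0.7165 → β = 0.6149
  β = 0.6149: g = 0.00868, g' = -0.6459 → β = 0.6284
Converged at β = 0.6284.
Compositions from xᵢ = zᵢ/(1+β(Kᵢ−1)), yᵢ = Kᵢxᵢ:
  1: x = 0.1612, y = 0.5207
  2: x = 0.4821, y = 0.3616
  3: x = 0.3567, y = 0.1177

β = 0.6284, x_3 = 0.3567, y_3 = 0.1177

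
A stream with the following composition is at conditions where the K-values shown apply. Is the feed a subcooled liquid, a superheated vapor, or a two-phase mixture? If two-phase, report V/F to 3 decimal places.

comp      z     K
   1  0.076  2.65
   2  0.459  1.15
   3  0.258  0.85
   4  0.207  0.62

ΣzᵢKᵢ = 1.077; Σzᵢ/Kᵢ = 1.065.
Both exceed 1, so a two-phase solution exists.
Let ψ = V/F and solve Σ zᵢ(Kᵢ−1)/(1+ψ(Kᵢ−1)) = 0.
Iterate (Newton) starting at ψ = 0.52:
  ψ = 0.520: g = -0.0086, g' = -0.122 → ψ = 0.449
  ψ = 0.449: g = 0.0002, g' = -0.127 → ψ = 0.451
Converged at ψ = 0.451.

two-phase, V/F = 0.451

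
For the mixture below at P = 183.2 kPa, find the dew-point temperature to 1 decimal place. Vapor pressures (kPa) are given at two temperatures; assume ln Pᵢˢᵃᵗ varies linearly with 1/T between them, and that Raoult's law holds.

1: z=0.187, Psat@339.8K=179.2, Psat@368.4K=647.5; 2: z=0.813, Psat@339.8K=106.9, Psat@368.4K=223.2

Dew-point temperature: Σzᵢ·P/Pᵢˢᵃᵗ(T) = 1. Interpolate ln Pᵢˢᵃᵗ = aᵢ + bᵢ/T.
  T = 339.8 K: ΣzᵢP/Pᵢˢᵃᵗ = 1.5845
  T = 368.4 K: ΣzᵢP/Pᵢˢᵃᵗ = 0.7202
  T = 354.1 K: ΣzᵢP/Pᵢˢᵃᵗ = 1.0480
  T = 361.2 K: ΣzᵢP/Pᵢˢᵃᵗ = 0.8661
  T = 357.6 K: ΣzᵢP/Pᵢˢᵃᵗ = 0.9529
  T = 355.9 K: ΣzᵢP/Pᵢˢᵃᵗ = 0.9977
Interpolating between 354.1 K and 355.9 K gives T ≈ 355.8 K.

T = 355.8 K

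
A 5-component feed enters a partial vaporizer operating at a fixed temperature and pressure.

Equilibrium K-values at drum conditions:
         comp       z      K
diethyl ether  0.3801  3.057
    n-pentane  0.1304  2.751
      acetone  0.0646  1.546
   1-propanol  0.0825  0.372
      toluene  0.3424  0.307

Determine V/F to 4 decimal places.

Material balance + equilibrium reduce to Σ zᵢ(Kᵢ−1)/(1+V/F(Kᵢ−1)) = 0.
Check two-phase: ΣzᵢKᵢ = 1.7564 > 1 and Σzᵢ/Kᵢ = 1.5506 > 1, so g(0) = 0.7564 > 0 and g(1) = -0.5506 < 0.
Newton–Raphson from V/F = 0.51:
  V/F = 0.5100: g = 0.08657, g' = -0.9702 → V/F = 0.5992
  V/F = 0.5992: g = -0.00067, g' = -0.9934 → V/F = 0.5986
Converged at V/F = 0.5986.

V/F = 0.5986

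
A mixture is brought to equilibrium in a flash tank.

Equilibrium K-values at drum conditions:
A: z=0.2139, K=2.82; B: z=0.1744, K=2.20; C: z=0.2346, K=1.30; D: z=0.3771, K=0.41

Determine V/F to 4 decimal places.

V/F = 0.6396

Rachford–Rice: g(V/F) = Σ zᵢ(Kᵢ−1)/(1+V/F(Kᵢ−1)) = 0.
Feasibility: ΣzᵢKᵢ = 1.4465, Σzᵢ/Kᵢ = 1.2553 — both > 1, two phases present.
Newton iteration, V/F⁰ = 0.57:
  V/F = 0.5700: g = 0.04023, g' = -0.5726 → V/F = 0.6403
  V/F = 0.6403: g = -0.00037, g' = -0.5853 → V/F = 0.6396
Converged at V/F = 0.6396.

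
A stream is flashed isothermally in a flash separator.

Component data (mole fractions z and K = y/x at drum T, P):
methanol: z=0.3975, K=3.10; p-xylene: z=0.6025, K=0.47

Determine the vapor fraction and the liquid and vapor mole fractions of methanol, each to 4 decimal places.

ψ = 0.4631, x_methanol = 0.2015, y_methanol = 0.6247

Let ψ = V/F and solve Σ zᵢ(Kᵢ−1)/(1+ψ(Kᵢ−1)) = 0.
g(0) = ΣzᵢKᵢ − 1 = 0.5154 and g(1) = 1 − Σzᵢ/Kᵢ = -0.4101, so a root lies in (0, 1).
Binary case is linear: z₁(K₁−1)(1+ψ(K₂−1)) + z₂(K₂−1)(1+ψ(K₁−1)) = 0
⇒ ψ = [z₁(K₁−1)+z₂(K₂−1)] / [−(K₁−1)(K₂−1)] = 0.51543/1.11300 = 0.4631
Compositions from xᵢ = zᵢ/(1+ψ(Kᵢ−1)), yᵢ = Kᵢxᵢ:
  methanol: x = 0.2015, y = 0.6247
  p-xylene: x = 0.7985, y = 0.3753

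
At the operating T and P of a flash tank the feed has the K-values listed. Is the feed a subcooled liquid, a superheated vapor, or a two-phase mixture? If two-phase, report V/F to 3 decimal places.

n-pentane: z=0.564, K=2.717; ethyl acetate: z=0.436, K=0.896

ΣzᵢKᵢ = 1.923; Σzᵢ/Kᵢ = 0.694.
Since Σzᵢ/Kᵢ < 1 the mixture is above its dew point — single vapor phase.

superheated vapor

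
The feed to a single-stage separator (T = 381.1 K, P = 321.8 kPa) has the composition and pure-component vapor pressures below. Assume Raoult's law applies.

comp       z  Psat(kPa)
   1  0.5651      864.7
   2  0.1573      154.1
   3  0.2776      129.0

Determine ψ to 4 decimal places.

ψ = 0.7291

Raoult's law: Kᵢ = Pᵢˢᵃᵗ/P = Pᵢˢᵃᵗ/321.8.
  K_1 = 864.7/321.8 = 2.687073, K_2 = 154.1/321.8 = 0.478869, K_3 = 129.0/321.8 = 0.400870
Iterate (Newton) starting at ψ = 0.5:
  ψ = 0.5000: g = 0.16883, g' = -0.7545 → ψ = 0.7238
  ψ = 0.7238: g = 0.00397, g' = -0.7468 → ψ = 0.7291
Converged at ψ = 0.7291.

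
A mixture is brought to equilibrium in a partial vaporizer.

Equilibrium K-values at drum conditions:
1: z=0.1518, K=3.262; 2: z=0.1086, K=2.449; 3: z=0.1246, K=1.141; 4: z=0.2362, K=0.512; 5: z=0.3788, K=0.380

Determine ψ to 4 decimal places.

Rachford–Rice: g(ψ) = Σ zᵢ(Kᵢ−1)/(1+ψ(Kᵢ−1)) = 0.
g(0) = ΣzᵢKᵢ − 1 = 0.1682 and g(1) = 1 − Σzᵢ/Kᵢ = -0.6583, so a root lies in (0, 1).
Newton–Raphson from ψ = 0.64:
  ψ = 0.6400: g = -0.31892, g' = -0.7122 → ψ = 0.1922
  ψ = 0.1922: g = -0.01434, g' = -0.7753 → ψ = 0.1737
  ψ = 0.1737: g = 0.00021, g' = -0.7982 → ψ = 0.1740
Converged at ψ = 0.1740.

ψ = 0.1740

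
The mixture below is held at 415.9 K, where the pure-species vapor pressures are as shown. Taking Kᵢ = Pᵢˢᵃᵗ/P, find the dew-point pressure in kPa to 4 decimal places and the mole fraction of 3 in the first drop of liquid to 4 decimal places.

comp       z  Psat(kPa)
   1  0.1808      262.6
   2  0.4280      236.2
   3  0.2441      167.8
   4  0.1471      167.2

Pdew = 206.8245 kPa, x_3 = 0.3009

At the dew point ψ → 1, so Σzᵢ/Kᵢ = 1 with Kᵢ = Pᵢˢᵃᵗ/P ⇒ 1/P = Σzᵢ/Pᵢˢᵃᵗ.
1/P = 0.1808/262.6 + 0.4280/236.2 + 0.2441/167.8 + 0.1471/167.2 = 0.0048350 ⇒ P = 206.8245 kPa
xᵢ = zᵢP/Pᵢˢᵃᵗ ⇒ x_3 = 0.2441·206.8245/167.8 = 0.3009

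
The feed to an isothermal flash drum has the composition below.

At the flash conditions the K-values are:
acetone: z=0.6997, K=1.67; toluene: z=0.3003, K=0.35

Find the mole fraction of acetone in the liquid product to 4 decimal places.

Material balance + equilibrium reduce to Σ zᵢ(Kᵢ−1)/(1+β(Kᵢ−1)) = 0.
g(0) = ΣzᵢKᵢ − 1 = 0.2736 and g(1) = 1 − Σzᵢ/Kᵢ = -0.2770, so a root lies in (0, 1).
Binary case is linear: z₁(K₁−1)(1+β(K₂−1)) + z₂(K₂−1)(1+β(K₁−1)) = 0
⇒ β = [z₁(K₁−1)+z₂(K₂−1)] / [−(K₁−1)(K₂−1)] = 0.27360/0.43550 = 0.6283
Compositions from xᵢ = zᵢ/(1+β(Kᵢ−1)), yᵢ = Kᵢxᵢ:
  acetone: x = 0.4924, y = 0.8223
  toluene: x = 0.5076, y = 0.1777

x_acetone = 0.4924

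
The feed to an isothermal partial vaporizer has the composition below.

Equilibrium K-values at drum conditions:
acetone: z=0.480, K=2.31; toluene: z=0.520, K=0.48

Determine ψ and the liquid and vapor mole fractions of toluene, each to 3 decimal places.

Material balance + equilibrium reduce to Σ zᵢ(Kᵢ−1)/(1+ψ(Kᵢ−1)) = 0.
Feasibility: ΣzᵢKᵢ = 1.358, Σzᵢ/Kᵢ = 1.291 — both > 1, two phases present.
Binary case is linear: z₁(K₁−1)(1+ψ(K₂−1)) + z₂(K₂−1)(1+ψ(K₁−1)) = 0
⇒ ψ = [z₁(K₁−1)+z₂(K₂−1)] / [−(K₁−1)(K₂−1)] = 0.3584/0.6812 = 0.526
Compositions from xᵢ = zᵢ/(1+ψ(Kᵢ−1)), yᵢ = Kᵢxᵢ:
  acetone: x = 0.284, y = 0.656
  toluene: x = 0.716, y = 0.344

ψ = 0.526, x_toluene = 0.716, y_toluene = 0.344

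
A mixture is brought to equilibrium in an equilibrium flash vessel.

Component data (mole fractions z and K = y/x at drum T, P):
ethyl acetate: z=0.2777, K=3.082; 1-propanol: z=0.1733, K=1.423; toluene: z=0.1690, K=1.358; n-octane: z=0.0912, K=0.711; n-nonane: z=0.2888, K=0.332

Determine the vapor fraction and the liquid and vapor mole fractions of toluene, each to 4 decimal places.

Material balance + equilibrium reduce to Σ zᵢ(Kᵢ−1)/(1+ψ(Kᵢ−1)) = 0.
Feasibility: ΣzᵢKᵢ = 1.4927, Σzᵢ/Kᵢ = 1.3345 — both > 1, two phases present.
Newton–Raphson from ψ = 0.64:
  ψ = 0.6400: g = -0.01453, g' = -0.6595 → ψ = 0.6180
  ψ = 0.6180: g = -0.00012, g' = -0.6493 → ψ = 0.6178
Converged at ψ = 0.6178.
Compositions from xᵢ = zᵢ/(1+ψ(Kᵢ−1)), yᵢ = Kᵢxᵢ:
  ethyl acetate: x = 0.1215, y = 0.3744
  1-propanol: x = 0.1374, y = 0.1955
  toluene: x = 0.1384, y = 0.1879
  n-octane: x = 0.1110, y = 0.0789
  n-nonane: x = 0.4917, y = 0.1633

ψ = 0.6178, x_toluene = 0.1384, y_toluene = 0.1879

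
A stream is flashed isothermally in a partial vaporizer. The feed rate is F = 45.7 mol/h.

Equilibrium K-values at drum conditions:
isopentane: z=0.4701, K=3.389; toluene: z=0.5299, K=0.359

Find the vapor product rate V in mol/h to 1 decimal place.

V = 23.4 mol/h

Rachford–Rice: g(ψ) = Σ zᵢ(Kᵢ−1)/(1+ψ(Kᵢ−1)) = 0.
g(0) = ΣzᵢKᵢ − 1 = 0.7834 and g(1) = 1 − Σzᵢ/Kᵢ = -0.6148, so a root lies in (0, 1).
Binary case is linear: z₁(K₁−1)(1+ψ(K₂−1)) + z₂(K₂−1)(1+ψ(K₁−1)) = 0
⇒ ψ = [z₁(K₁−1)+z₂(K₂−1)] / [−(K₁−1)(K₂−1)] = 0.78340/1.53135 = 0.5116
Then V = ψ·F = 0.5116·45.7 = 23.4 mol/h and L = F − V = 22.3 mol/h.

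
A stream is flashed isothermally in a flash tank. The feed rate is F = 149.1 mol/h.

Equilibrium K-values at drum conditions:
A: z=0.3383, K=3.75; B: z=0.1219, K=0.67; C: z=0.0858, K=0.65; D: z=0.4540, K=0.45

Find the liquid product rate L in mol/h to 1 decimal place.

Newton iteration, V/F⁰ = 0.5:
  V/F = 0.5000: g = -0.03727, g' = -0.7493 → V/F = 0.4503
  V/F = 0.4503: g = 0.00087, g' = -0.7864 → V/F = 0.4514
Converged at V/F = 0.4514.
Then V = V/F·F = 0.4514·149.1 = 67.3 mol/h and L = F − V = 81.8 mol/h.

L = 81.8 mol/h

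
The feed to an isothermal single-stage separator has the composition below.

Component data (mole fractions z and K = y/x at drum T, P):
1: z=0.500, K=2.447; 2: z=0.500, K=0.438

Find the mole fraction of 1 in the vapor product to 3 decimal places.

y_1 = 0.685

Binary case is linear: z₁(K₁−1)(1+ψ(K₂−1)) + z₂(K₂−1)(1+ψ(K₁−1)) = 0
⇒ ψ = [z₁(K₁−1)+z₂(K₂−1)] / [−(K₁−1)(K₂−1)] = 0.4425/0.8132 = 0.544
Compositions from xᵢ = zᵢ/(1+ψ(Kᵢ−1)), yᵢ = Kᵢxᵢ:
  1: x = 0.280, y = 0.685
  2: x = 0.720, y = 0.315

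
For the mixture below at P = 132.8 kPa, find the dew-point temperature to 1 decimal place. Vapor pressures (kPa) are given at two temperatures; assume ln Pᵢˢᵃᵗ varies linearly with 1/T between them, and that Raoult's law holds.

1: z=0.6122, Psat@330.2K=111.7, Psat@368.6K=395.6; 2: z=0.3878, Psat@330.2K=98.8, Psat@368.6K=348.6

Dew-point temperature: Σzᵢ·P/Pᵢˢᵃᵗ(T) = 1. Interpolate ln Pᵢˢᵃᵗ = aᵢ + bᵢ/T.
  T = 330.2 K: ΣzᵢP/Pᵢˢᵃᵗ = 1.2491
  T = 368.6 K: ΣzᵢP/Pᵢˢᵃᵗ = 0.3532
  T = 349.4 K: ΣzᵢP/Pᵢˢᵃᵗ = 0.6416
  T = 339.8 K: ΣzᵢP/Pᵢˢᵃᵗ = 0.8868
  T = 335.0 K: ΣzᵢP/Pᵢˢᵃᵗ = 1.0499
  T = 337.4 K: ΣzᵢP/Pᵢˢᵃᵗ = 0.9644
Interpolating between 335.0 K and 337.4 K gives T ≈ 336.4 K.

T = 336.4 K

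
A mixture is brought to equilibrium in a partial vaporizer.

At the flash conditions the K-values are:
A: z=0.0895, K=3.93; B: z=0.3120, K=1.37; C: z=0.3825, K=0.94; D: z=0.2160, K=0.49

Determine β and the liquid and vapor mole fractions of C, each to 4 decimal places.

Let β = V/F and solve Σ zᵢ(Kᵢ−1)/(1+β(Kᵢ−1)) = 0.
Check two-phase: ΣzᵢKᵢ = 1.2446 > 1 and Σzᵢ/Kᵢ = 1.0982 > 1, so g(0) = 0.2446 > 0 and g(1) = -0.0982 < 0.
Newton iteration, β⁰ = 0.36:
  β = 0.3600: g = 0.07110, g' = -0.3010 → β = 0.5962
  β = 0.5962: g = 0.00794, g' = -0.2480 → β = 0.6283
  β = 0.6283: g = 0.00003, g' = -0.2465 → β = 0.6284
Converged at β = 0.6284.
Compositions from xᵢ = zᵢ/(1+β(Kᵢ−1)), yᵢ = Kᵢxᵢ:
  A: x = 0.0315, y = 0.1238
  B: x = 0.2531, y = 0.3468
  C: x = 0.3975, y = 0.3736
  D: x = 0.3179, y = 0.1558

β = 0.6284, x_C = 0.3975, y_C = 0.3736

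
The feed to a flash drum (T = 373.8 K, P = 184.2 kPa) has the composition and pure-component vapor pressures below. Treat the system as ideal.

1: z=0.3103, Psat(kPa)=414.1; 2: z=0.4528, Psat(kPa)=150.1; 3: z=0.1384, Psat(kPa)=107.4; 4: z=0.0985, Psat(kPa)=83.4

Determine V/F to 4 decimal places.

Raoult's law: Kᵢ = Pᵢˢᵃᵗ/P = Pᵢˢᵃᵗ/184.2.
  K_1 = 414.1/184.2 = 2.248100, K_2 = 150.1/184.2 = 0.814875, K_3 = 107.4/184.2 = 0.583062, K_4 = 83.4/184.2 = 0.452769
Rachford–Rice: g(V/F) = Σ zᵢ(Kᵢ−1)/(1+V/F(Kᵢ−1)) = 0.
g(0) = ΣzᵢKᵢ − 1 = 0.1919 and g(1) = 1 − Σzᵢ/Kᵢ = -0.1486, so a root lies in (0, 1).
Iterate (Newton) starting at V/F = 0.34:
  V/F = 0.3400: g = 0.04899, g' = -0.3331 → V/F = 0.4871
  V/F = 0.4871: g = 0.00283, g' = -0.2984 → V/F = 0.4966
Converged at V/F = 0.4966.

V/F = 0.4966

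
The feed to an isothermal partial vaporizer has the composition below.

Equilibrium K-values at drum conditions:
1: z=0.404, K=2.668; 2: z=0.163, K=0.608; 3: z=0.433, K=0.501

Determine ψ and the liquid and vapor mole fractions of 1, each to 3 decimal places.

Material balance + equilibrium reduce to Σ zᵢ(Kᵢ−1)/(1+ψ(Kᵢ−1)) = 0.
Check two-phase: ΣzᵢKᵢ = 1.394 > 1 and Σzᵢ/Kᵢ = 1.284 > 1, so g(0) = 0.394 > 0 and g(1) = -0.284 < 0.
Newton iteration, ψ⁰ = 0.5:
  ψ = 0.500: g = 0.0001, g' = -0.564 → ψ = 0.500
Converged at ψ = 0.500.
Compositions from xᵢ = zᵢ/(1+ψ(Kᵢ−1)), yᵢ = Kᵢxᵢ:
  1: x = 0.220, y = 0.588
  2: x = 0.203, y = 0.123
  3: x = 0.577, y = 0.289

ψ = 0.500, x_1 = 0.220, y_1 = 0.588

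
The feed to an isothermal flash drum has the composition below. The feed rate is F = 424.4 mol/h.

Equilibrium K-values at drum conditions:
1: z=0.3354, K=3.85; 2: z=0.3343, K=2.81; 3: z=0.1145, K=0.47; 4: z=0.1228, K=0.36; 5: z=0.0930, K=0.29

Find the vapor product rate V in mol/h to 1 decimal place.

V = 387.2 mol/h

Material balance + equilibrium reduce to Σ zᵢ(Kᵢ−1)/(1+β(Kᵢ−1)) = 0.
Check two-phase: ΣzᵢKᵢ = 2.3557 > 1 and Σzᵢ/Kᵢ = 1.1115 > 1, so g(0) = 1.3557 > 0 and g(1) = -0.1115 < 0.
Newton iteration, β⁰ = 0.56:
  β = 0.5600: g = 0.35031, g' = -0.9908 → β = 0.9136
  β = 0.9136: g = -0.00153, g' = -1.1576 → β = 0.9122
Converged at β = 0.9122.
Then V = β·F = 0.9122·424.4 = 387.2 mol/h and L = F − V = 37.2 mol/h.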